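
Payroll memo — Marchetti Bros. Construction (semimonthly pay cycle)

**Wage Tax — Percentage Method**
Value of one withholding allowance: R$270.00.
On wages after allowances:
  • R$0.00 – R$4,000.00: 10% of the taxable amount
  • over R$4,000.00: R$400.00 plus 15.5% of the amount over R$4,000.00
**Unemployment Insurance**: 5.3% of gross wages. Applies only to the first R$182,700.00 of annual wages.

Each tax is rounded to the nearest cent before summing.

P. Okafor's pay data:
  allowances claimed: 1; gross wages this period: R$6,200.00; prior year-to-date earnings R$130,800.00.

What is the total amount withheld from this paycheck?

R$1,027.75

Wage Tax: taxable = R$6,200.00 − 1×R$270.00 = R$5,930.00
  R$400.00 + 15.5% × (R$5,930.00 − R$4,000.00) = R$400.00 + 15.5% × R$1,930.00 = R$699.15
Unemployment Insurance: 5.3% × R$6,200.00 = R$328.60
Total: R$699.15 + R$328.60 = R$1,027.75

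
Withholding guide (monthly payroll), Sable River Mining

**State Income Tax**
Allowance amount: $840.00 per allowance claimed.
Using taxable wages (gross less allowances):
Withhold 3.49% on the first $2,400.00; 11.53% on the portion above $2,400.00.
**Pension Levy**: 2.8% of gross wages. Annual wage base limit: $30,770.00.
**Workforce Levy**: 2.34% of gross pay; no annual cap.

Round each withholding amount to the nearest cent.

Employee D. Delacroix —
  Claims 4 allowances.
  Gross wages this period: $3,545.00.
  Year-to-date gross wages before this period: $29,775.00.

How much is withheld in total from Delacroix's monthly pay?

$117.27

State Income Tax: taxable = $3,545.00 − 4×$840.00 = $185.00
  3.49% × $185.00 = $6.46
Pension Levy: cap $30,770.00 − YTD $29,775.00 = $995.00 subject; 2.8% × $995.00 = $27.86
Workforce Levy: 2.34% × $3,545.00 = $82.95
Total: $6.46 + $27.86 + $82.95 = $117.27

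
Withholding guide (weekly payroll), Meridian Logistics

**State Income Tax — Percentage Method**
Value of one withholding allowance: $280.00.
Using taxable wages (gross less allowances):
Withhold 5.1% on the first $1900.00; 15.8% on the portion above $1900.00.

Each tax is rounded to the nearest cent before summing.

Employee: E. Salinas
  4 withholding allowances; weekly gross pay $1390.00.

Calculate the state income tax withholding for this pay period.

$13.77

State Income Tax: taxable = $1390.00 − 4×$280.00 = $270.00
  5.1% × $270.00 = $13.77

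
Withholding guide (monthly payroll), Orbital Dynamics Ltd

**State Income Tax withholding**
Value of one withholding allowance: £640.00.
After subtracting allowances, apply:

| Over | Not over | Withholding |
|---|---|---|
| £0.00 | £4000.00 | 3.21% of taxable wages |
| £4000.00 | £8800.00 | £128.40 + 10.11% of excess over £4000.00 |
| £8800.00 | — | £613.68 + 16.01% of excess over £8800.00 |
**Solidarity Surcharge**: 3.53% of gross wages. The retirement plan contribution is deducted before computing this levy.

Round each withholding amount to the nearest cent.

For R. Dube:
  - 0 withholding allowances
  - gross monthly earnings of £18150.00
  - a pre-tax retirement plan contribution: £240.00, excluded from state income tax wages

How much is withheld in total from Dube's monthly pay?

£2704.41

State Income Tax: taxable = £18150.00 − £240.00 = £17910.00
  £613.68 + 16.01% × (£17910.00 − £8800.00) = £613.68 + 16.01% × £9110.00 = £2072.19
Solidarity Surcharge: 3.53% × £17910.00 = £632.22
Total: £2072.19 + £632.22 = £2704.41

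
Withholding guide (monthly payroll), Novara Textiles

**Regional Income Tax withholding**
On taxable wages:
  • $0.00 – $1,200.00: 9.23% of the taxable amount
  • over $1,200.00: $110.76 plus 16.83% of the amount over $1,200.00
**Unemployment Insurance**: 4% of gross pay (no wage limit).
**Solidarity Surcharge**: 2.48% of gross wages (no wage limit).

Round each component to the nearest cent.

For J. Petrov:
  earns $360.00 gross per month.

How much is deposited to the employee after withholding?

$303.44

Regional Income Tax: taxable = $360.00
  9.23% × $360.00 = $33.23
Unemployment Insurance: 4% × $360.00 = $14.40
Solidarity Surcharge: 2.48% × $360.00 = $8.93
Total withheld: $33.23 + $14.40 + $8.93 = $56.56
Net pay: $360.00 − $56.56 = $303.44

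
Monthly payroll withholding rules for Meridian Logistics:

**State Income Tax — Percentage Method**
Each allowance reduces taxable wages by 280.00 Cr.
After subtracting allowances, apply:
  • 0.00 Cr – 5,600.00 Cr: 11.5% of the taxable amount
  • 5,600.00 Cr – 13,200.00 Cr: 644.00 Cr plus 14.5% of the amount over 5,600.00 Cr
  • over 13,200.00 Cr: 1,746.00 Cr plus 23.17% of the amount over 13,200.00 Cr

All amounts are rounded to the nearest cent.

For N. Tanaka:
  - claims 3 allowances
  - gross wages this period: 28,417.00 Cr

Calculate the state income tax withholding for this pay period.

5,077.15 Cr

State Income Tax: taxable = 28,417.00 Cr − 3×280.00 Cr = 27,577.00 Cr
  1,746.00 Cr + 23.17% × (27,577.00 Cr − 13,200.00 Cr) = 1,746.00 Cr + 23.17% × 14,377.00 Cr = 5,077.15 Cr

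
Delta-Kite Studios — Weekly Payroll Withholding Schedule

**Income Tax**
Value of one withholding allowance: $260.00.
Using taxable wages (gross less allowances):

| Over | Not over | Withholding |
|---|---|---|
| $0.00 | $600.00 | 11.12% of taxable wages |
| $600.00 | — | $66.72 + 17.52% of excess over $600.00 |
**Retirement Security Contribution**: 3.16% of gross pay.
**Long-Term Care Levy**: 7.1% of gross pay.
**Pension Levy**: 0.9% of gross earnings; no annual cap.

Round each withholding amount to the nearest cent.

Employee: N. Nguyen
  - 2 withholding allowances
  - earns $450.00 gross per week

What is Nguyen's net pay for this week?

Income Tax: taxable = $450.00 − 2×$260.00 = $-70.00
  Taxable ≤ 0 → $0.00
Retirement Security Contribution: 3.16% × $450.00 = $14.22
Long-Term Care Levy: 7.1% × $450.00 = $31.95
Pension Levy: 0.9% × $450.00 = $4.05
Total withheld: $0.00 + $14.22 + $31.95 + $4.05 = $50.22
Net pay: $450.00 − $50.22 = $399.78

$399.78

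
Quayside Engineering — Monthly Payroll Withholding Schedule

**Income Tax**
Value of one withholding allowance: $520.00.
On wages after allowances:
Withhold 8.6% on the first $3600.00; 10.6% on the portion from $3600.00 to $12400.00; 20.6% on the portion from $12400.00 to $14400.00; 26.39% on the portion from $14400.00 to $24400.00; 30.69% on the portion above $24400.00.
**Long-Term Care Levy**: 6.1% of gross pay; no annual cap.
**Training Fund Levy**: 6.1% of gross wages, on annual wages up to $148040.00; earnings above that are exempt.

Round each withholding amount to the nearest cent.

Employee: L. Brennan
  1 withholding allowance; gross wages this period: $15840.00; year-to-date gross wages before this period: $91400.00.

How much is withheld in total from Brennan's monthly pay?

Income Tax: taxable = $15840.00 − 1×$520.00 = $15320.00
  $1654.40 + 26.39% × ($15320.00 − $14400.00) = $1654.40 + 26.39% × $920.00 = $1897.19
Long-Term Care Levy: 6.1% × $15840.00 = $966.24
Training Fund Levy: 6.1% × $15840.00 = $966.24
Total: $1897.19 + $966.24 + $966.24 = $3829.67

$3829.67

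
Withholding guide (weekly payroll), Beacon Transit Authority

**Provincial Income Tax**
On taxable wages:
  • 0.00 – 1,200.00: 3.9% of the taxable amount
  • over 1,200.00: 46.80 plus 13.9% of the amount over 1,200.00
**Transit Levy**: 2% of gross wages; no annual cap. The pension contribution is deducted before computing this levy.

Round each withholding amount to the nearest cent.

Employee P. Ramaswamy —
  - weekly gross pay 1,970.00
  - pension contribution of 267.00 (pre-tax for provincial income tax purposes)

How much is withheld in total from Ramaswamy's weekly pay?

150.78

Provincial Income Tax: taxable = 1,970.00 − 267.00 = 1,703.00
  46.80 + 13.9% × (1,703.00 − 1,200.00) = 46.80 + 13.9% × 503.00 = 116.72
Transit Levy: 2% × 1,703.00 = 34.06
Total: 116.72 + 34.06 = 150.78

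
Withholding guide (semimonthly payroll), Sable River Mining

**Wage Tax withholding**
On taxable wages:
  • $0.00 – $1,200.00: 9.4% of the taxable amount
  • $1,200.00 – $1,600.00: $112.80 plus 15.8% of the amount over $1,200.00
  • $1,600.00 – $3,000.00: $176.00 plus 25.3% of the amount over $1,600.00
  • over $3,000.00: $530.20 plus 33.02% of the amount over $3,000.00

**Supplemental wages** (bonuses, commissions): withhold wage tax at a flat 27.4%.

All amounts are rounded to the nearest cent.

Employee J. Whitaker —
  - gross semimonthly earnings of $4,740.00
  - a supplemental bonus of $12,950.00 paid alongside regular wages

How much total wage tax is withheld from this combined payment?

$4,653.05

Wage Tax: taxable = $4,740.00
  $530.20 + 33.02% × ($4,740.00 − $3,000.00) = $530.20 + 33.02% × $1,740.00 = $1,104.75
Supplemental (27.4% flat on bonus): 27.4% × $12,950.00 = $3,548.30
Total wage tax: $1,104.75 + $3,548.30 = $4,653.05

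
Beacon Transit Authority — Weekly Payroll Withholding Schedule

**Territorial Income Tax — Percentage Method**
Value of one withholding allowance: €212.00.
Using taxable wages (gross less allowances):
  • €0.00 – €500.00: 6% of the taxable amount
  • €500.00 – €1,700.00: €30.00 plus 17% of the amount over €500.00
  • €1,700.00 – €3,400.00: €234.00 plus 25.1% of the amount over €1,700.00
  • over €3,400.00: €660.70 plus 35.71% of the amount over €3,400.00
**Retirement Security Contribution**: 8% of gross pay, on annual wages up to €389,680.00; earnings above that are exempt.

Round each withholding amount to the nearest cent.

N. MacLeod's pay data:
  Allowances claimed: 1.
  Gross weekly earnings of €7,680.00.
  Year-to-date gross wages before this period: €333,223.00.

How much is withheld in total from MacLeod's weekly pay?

€2,727.78

Territorial Income Tax: taxable = €7,680.00 − 1×€212.00 = €7,468.00
  €660.70 + 35.71% × (€7,468.00 − €3,400.00) = €660.70 + 35.71% × €4,068.00 = €2,113.38
Retirement Security Contribution: 8% × €7,680.00 = €614.40
Total: €2,113.38 + €614.40 = €2,727.78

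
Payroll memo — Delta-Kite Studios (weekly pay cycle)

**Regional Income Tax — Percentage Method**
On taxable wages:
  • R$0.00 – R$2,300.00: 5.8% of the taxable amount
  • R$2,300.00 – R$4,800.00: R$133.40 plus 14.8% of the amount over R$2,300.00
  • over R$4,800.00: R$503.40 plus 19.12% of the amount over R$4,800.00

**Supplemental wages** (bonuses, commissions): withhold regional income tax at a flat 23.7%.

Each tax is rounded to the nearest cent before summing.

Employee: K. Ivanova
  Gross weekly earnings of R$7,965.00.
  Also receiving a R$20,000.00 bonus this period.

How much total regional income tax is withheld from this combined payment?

Regional Income Tax: taxable = R$7,965.00
  R$503.40 + 19.12% × (R$7,965.00 − R$4,800.00) = R$503.40 + 19.12% × R$3,165.00 = R$1,108.55
Supplemental (23.7% flat on bonus): 23.7% × R$20,000.00 = R$4,740.00
Total regional income tax: R$1,108.55 + R$4,740.00 = R$5,848.55

R$5,848.55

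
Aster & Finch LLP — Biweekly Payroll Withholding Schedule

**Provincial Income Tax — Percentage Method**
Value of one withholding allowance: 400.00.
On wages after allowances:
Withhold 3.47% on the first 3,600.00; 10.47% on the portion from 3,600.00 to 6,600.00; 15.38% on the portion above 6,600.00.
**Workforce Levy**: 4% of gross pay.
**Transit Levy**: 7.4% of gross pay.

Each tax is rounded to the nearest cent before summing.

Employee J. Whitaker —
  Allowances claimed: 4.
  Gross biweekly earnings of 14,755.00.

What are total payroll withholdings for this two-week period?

Provincial Income Tax: taxable = 14,755.00 − 4×400.00 = 13,155.00
  439.02 + 15.38% × (13,155.00 − 6,600.00) = 439.02 + 15.38% × 6,555.00 = 1,447.18
Workforce Levy: 4% × 14,755.00 = 590.20
Transit Levy: 7.4% × 14,755.00 = 1,091.87
Total: 1,447.18 + 590.20 + 1,091.87 = 3,129.25

3,129.25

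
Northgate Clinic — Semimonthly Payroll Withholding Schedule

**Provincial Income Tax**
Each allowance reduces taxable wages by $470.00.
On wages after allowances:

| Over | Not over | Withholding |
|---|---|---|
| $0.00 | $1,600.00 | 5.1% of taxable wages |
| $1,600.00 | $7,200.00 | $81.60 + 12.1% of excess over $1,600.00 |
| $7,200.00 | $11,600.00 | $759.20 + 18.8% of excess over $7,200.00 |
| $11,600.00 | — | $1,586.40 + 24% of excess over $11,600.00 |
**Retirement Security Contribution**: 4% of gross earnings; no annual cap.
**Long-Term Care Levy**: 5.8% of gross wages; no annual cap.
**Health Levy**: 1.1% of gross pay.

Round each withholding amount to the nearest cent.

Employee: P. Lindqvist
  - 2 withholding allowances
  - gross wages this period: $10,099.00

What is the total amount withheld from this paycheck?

Provincial Income Tax: taxable = $10,099.00 − 2×$470.00 = $9,159.00
  $759.20 + 18.8% × ($9,159.00 − $7,200.00) = $759.20 + 18.8% × $1,959.00 = $1,127.49
Retirement Security Contribution: 4% × $10,099.00 = $403.96
Long-Term Care Levy: 5.8% × $10,099.00 = $585.74
Health Levy: 1.1% × $10,099.00 = $111.09
Total: $1,127.49 + $403.96 + $585.74 + $111.09 = $2,228.28

$2,228.28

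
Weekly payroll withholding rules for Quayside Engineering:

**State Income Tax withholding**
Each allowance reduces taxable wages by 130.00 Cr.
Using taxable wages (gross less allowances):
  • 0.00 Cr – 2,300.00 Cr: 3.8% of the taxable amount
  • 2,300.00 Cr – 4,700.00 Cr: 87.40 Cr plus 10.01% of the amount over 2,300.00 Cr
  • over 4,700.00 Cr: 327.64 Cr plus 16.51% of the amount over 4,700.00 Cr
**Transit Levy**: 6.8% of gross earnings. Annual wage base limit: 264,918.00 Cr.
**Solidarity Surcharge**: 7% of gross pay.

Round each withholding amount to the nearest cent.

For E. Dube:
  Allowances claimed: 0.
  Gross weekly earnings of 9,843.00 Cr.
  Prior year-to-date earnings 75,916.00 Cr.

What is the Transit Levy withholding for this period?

669.32 Cr

Transit Levy: 6.8% × 9,843.00 Cr = 669.32 Cr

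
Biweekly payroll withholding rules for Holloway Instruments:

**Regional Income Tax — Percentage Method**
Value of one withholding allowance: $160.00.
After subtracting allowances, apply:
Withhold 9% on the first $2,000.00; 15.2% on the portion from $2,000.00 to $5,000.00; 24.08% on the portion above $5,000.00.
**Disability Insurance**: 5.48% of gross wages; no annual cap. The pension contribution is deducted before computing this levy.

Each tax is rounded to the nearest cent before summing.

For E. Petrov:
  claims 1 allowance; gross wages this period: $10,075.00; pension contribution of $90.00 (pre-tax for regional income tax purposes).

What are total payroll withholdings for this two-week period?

Regional Income Tax: taxable = $10,075.00 − $90.00 − 1×$160.00 = $9,825.00
  $636.00 + 24.08% × ($9,825.00 − $5,000.00) = $636.00 + 24.08% × $4,825.00 = $1,797.86
Disability Insurance: 5.48% × $9,985.00 = $547.18
Total: $1,797.86 + $547.18 = $2,345.04

$2,345.04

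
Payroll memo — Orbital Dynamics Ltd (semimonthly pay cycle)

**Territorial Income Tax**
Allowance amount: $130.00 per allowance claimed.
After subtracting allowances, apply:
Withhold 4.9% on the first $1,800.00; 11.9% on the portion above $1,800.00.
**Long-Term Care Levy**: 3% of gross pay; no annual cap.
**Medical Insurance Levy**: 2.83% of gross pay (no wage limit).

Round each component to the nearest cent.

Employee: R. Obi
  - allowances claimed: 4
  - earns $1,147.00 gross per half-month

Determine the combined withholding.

$97.59

Territorial Income Tax: taxable = $1,147.00 − 4×$130.00 = $627.00
  4.9% × $627.00 = $30.72
Long-Term Care Levy: 3% × $1,147.00 = $34.41
Medical Insurance Levy: 2.83% × $1,147.00 = $32.46
Total: $30.72 + $34.41 + $32.46 = $97.59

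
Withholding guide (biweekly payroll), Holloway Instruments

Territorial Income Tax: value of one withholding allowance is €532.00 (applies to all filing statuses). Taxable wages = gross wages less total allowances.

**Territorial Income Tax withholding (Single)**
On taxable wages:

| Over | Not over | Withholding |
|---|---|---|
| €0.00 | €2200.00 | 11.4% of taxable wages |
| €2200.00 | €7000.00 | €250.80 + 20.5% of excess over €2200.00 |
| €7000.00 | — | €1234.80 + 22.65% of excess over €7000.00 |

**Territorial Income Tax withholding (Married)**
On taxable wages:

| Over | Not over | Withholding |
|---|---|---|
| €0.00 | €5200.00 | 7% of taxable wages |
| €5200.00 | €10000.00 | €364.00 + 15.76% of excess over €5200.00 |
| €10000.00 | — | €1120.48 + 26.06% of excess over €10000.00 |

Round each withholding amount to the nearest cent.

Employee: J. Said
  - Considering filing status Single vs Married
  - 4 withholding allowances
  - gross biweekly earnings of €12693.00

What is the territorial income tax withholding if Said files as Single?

€2042.27

Territorial Income Tax (Single): taxable = €12693.00 − 4×€532.00 = €10565.00
  €1234.80 + 22.65% × (€10565.00 − €7000.00) = €1234.80 + 22.65% × €3565.00 = €2042.27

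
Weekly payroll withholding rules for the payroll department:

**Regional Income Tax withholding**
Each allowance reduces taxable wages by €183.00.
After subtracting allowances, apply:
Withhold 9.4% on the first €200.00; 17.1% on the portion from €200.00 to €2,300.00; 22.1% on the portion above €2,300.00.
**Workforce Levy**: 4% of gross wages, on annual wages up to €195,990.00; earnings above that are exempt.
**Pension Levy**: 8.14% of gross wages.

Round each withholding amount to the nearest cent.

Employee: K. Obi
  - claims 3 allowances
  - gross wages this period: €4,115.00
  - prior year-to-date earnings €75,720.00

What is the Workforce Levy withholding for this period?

Workforce Levy: 4% × €4,115.00 = €164.60

€164.60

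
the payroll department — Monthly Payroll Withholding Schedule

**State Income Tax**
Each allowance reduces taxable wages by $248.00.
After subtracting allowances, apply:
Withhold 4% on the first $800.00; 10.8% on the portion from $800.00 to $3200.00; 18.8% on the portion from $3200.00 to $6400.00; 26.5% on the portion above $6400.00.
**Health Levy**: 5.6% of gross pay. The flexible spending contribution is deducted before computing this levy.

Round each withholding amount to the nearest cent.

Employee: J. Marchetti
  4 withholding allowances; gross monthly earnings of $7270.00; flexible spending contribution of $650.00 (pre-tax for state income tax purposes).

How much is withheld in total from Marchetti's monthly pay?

$1118.38

State Income Tax: taxable = $7270.00 − $650.00 − 4×$248.00 = $5628.00
  $291.20 + 18.8% × ($5628.00 − $3200.00) = $291.20 + 18.8% × $2428.00 = $747.66
Health Levy: 5.6% × $6620.00 = $370.72
Total: $747.66 + $370.72 = $1118.38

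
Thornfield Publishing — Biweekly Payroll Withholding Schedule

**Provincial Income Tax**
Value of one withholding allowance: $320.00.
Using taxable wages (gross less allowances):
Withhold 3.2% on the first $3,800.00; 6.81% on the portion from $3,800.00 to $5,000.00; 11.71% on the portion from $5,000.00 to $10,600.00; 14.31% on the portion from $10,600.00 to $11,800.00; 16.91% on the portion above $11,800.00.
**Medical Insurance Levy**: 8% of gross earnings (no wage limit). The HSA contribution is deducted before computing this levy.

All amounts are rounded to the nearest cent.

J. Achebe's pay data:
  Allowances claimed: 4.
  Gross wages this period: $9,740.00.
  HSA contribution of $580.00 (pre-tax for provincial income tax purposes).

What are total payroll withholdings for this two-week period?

Provincial Income Tax: taxable = $9,740.00 − $580.00 − 4×$320.00 = $7,880.00
  $203.32 + 11.71% × ($7,880.00 − $5,000.00) = $203.32 + 11.71% × $2,880.00 = $540.57
Medical Insurance Levy: 8% × $9,160.00 = $732.80
Total: $540.57 + $732.80 = $1,273.37

$1,273.37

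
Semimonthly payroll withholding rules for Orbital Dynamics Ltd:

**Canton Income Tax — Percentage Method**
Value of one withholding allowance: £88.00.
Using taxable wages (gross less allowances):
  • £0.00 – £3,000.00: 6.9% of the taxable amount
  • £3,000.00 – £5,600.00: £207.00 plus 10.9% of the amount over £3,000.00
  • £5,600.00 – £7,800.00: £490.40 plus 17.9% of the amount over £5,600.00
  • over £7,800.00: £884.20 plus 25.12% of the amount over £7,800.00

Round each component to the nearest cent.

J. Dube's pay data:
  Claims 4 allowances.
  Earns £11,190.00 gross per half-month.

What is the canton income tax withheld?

Canton Income Tax: taxable = £11,190.00 − 4×£88.00 = £10,838.00
  £884.20 + 25.12% × (£10,838.00 − £7,800.00) = £884.20 + 25.12% × £3,038.00 = £1,647.35

£1,647.35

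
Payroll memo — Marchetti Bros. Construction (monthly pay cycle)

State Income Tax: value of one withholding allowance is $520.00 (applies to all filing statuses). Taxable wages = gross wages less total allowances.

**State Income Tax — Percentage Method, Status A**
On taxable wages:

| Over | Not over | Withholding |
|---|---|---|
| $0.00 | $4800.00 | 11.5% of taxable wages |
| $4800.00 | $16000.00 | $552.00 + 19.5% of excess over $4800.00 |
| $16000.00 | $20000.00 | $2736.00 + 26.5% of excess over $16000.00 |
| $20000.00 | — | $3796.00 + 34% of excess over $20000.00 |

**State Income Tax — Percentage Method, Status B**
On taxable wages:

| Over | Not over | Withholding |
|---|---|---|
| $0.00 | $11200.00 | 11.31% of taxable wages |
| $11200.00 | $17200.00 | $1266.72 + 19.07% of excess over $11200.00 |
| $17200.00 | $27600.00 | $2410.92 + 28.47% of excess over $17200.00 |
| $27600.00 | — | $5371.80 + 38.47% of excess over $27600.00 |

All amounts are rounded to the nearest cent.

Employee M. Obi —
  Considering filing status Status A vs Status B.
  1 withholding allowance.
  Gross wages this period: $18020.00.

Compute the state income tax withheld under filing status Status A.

State Income Tax (Status A): taxable = $18020.00 − 1×$520.00 = $17500.00
  $2736.00 + 26.5% × ($17500.00 − $16000.00) = $2736.00 + 26.5% × $1500.00 = $3133.50

$3133.50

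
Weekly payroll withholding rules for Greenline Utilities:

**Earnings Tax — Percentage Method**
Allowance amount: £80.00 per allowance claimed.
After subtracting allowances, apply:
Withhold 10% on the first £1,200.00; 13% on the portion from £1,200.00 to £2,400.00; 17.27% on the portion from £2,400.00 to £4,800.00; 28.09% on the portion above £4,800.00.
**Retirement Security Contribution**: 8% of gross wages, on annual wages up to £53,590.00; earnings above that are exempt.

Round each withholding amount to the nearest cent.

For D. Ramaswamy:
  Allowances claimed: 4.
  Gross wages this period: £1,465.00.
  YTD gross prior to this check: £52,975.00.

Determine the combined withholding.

Earnings Tax: taxable = £1,465.00 − 4×£80.00 = £1,145.00
  10% × £1,145.00 = £114.50
Retirement Security Contribution: cap £53,590.00 − YTD £52,975.00 = £615.00 subject; 8% × £615.00 = £49.20
Total: £114.50 + £49.20 = £163.70

£163.70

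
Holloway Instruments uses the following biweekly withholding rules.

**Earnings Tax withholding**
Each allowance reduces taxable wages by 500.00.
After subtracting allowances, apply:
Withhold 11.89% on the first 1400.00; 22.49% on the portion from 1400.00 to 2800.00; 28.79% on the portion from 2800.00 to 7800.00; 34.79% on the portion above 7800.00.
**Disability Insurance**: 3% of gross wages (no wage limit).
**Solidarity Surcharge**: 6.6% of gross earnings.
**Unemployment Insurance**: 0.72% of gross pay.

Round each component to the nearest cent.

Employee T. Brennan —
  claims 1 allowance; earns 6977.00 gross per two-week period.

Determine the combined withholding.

Earnings Tax: taxable = 6977.00 − 1×500.00 = 6477.00
  481.32 + 28.79% × (6477.00 − 2800.00) = 481.32 + 28.79% × 3677.00 = 1539.93
Disability Insurance: 3% × 6977.00 = 209.31
Solidarity Surcharge: 6.6% × 6977.00 = 460.48
Unemployment Insurance: 0.72% × 6977.00 = 50.23
Total: 1539.93 + 209.31 + 460.48 + 50.23 = 2259.95

2259.95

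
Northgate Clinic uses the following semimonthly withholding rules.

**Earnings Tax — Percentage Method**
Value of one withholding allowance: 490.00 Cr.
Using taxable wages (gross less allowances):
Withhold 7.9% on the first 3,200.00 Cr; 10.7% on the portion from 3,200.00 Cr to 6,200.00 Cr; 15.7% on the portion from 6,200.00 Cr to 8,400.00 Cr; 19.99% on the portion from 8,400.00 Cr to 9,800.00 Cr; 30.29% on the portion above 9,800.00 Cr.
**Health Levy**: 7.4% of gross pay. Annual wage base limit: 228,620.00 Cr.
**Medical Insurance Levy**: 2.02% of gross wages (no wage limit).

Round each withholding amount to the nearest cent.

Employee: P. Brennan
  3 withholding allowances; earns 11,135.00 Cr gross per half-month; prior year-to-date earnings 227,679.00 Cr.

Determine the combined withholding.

Earnings Tax: taxable = 11,135.00 Cr − 3×490.00 Cr = 9,665.00 Cr
  919.20 Cr + 19.99% × (9,665.00 Cr − 8,400.00 Cr) = 919.20 Cr + 19.99% × 1,265.00 Cr = 1,172.07 Cr
Health Levy: cap 228,620.00 Cr − YTD 227,679.00 Cr = 941.00 Cr subject; 7.4% × 941.00 Cr = 69.63 Cr
Medical Insurance Levy: 2.02% × 11,135.00 Cr = 224.93 Cr
Total: 1,172.07 Cr + 69.63 Cr + 224.93 Cr = 1,466.63 Cr

1,466.63 Cr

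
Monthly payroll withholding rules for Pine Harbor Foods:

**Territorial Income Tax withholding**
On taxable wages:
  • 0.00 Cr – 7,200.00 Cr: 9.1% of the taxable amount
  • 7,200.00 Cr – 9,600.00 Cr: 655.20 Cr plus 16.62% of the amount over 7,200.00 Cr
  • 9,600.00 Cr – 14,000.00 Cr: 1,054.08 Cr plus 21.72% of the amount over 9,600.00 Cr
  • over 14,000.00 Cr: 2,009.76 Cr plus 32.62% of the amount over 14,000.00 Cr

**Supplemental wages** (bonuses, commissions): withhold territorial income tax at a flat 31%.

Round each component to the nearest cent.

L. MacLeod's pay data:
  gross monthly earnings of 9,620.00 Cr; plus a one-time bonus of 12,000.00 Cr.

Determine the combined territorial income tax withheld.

Territorial Income Tax: taxable = 9,620.00 Cr
  1,054.08 Cr + 21.72% × (9,620.00 Cr − 9,600.00 Cr) = 1,054.08 Cr + 21.72% × 20.00 Cr = 1,058.42 Cr
Supplemental (31% flat on bonus): 31% × 12,000.00 Cr = 3,720.00 Cr
Total territorial income tax: 1,058.42 Cr + 3,720.00 Cr = 4,778.42 Cr

4,778.42 Cr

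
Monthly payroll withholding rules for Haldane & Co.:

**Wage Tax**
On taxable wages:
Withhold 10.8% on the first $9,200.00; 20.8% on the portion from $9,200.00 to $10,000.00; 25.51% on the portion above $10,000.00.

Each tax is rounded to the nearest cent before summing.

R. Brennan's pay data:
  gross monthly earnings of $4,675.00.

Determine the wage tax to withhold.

Wage Tax: taxable = $4,675.00
  10.8% × $4,675.00 = $504.90

$504.90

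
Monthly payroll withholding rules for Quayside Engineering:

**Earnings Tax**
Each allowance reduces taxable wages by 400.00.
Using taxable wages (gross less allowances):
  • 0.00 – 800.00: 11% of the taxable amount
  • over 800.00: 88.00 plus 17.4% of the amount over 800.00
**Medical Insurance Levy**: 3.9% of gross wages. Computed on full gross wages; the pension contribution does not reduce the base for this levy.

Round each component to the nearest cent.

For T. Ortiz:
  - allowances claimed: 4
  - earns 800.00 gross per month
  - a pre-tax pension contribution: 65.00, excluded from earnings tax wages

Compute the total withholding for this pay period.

Earnings Tax: taxable = 800.00 − 65.00 − 4×400.00 = -865.00
  Taxable ≤ 0 → 0.00
Medical Insurance Levy: 3.9% × 800.00 = 31.20
Total: 0.00 + 31.20 = 31.20

31.20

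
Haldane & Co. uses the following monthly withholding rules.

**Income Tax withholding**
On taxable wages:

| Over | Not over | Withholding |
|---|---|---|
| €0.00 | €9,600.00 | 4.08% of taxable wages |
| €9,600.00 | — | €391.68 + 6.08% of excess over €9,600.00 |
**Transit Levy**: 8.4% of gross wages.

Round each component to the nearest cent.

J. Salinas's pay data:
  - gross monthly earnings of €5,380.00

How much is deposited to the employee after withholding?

€4,708.58

Income Tax: taxable = €5,380.00
  4.08% × €5,380.00 = €219.50
Transit Levy: 8.4% × €5,380.00 = €451.92
Total withheld: €219.50 + €451.92 = €671.42
Net pay: €5,380.00 − €671.42 = €4,708.58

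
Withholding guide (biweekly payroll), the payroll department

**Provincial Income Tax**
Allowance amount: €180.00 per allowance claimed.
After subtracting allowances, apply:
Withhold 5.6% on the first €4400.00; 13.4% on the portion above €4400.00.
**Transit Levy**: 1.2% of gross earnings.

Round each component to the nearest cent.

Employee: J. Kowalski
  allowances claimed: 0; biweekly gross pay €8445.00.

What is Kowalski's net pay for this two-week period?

€7555.23

Provincial Income Tax: taxable = €8445.00
  €246.40 + 13.4% × (€8445.00 − €4400.00) = €246.40 + 13.4% × €4045.00 = €788.43
Transit Levy: 1.2% × €8445.00 = €101.34
Total withheld: €788.43 + €101.34 = €889.77
Net pay: €8445.00 − €889.77 = €7555.23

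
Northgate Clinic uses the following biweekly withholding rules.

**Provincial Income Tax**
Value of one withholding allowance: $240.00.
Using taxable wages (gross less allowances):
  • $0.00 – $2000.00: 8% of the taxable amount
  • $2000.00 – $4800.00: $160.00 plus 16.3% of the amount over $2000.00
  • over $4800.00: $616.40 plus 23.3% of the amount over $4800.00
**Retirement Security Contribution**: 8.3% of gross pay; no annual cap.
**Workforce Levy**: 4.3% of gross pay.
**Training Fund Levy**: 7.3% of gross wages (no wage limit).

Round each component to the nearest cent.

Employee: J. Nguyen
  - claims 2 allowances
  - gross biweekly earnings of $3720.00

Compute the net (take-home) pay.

$2617.60

Provincial Income Tax: taxable = $3720.00 − 2×$240.00 = $3240.00
  $160.00 + 16.3% × ($3240.00 − $2000.00) = $160.00 + 16.3% × $1240.00 = $362.12
Retirement Security Contribution: 8.3% × $3720.00 = $308.76
Workforce Levy: 4.3% × $3720.00 = $159.96
Training Fund Levy: 7.3% × $3720.00 = $271.56
Total withheld: $362.12 + $308.76 + $159.96 + $271.56 = $1102.40
Net pay: $3720.00 − $1102.40 = $2617.60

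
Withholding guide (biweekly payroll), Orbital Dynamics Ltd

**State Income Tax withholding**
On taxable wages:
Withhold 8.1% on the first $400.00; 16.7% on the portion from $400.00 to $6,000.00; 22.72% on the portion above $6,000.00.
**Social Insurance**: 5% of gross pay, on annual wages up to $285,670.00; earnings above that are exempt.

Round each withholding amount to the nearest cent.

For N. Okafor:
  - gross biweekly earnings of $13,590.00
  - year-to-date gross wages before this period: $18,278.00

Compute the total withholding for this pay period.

$3,371.55

State Income Tax: taxable = $13,590.00
  $967.60 + 22.72% × ($13,590.00 − $6,000.00) = $967.60 + 22.72% × $7,590.00 = $2,692.05
Social Insurance: 5% × $13,590.00 = $679.50
Total: $2,692.05 + $679.50 = $3,371.55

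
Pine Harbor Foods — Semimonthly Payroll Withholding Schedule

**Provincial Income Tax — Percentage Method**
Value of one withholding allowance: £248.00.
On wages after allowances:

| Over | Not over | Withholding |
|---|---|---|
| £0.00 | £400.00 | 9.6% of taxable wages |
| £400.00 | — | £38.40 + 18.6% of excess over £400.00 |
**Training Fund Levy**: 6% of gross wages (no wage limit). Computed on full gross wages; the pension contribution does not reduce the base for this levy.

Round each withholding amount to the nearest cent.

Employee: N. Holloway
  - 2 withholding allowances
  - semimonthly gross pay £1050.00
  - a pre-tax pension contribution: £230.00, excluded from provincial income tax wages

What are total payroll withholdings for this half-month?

Provincial Income Tax: taxable = £1050.00 − £230.00 − 2×£248.00 = £324.00
  9.6% × £324.00 = £31.10
Training Fund Levy: 6% × £1050.00 = £63.00
Total: £31.10 + £63.00 = £94.10

£94.10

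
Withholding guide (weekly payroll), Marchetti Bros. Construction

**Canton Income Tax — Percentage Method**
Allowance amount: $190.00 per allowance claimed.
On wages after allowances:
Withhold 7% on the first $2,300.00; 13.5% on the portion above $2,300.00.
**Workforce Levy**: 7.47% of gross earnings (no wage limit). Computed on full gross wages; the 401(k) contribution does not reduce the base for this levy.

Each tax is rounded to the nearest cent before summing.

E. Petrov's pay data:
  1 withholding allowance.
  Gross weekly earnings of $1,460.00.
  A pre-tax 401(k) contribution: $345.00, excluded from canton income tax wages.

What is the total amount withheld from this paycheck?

Canton Income Tax: taxable = $1,460.00 − $345.00 − 1×$190.00 = $925.00
  7% × $925.00 = $64.75
Workforce Levy: 7.47% × $1,460.00 = $109.06
Total: $64.75 + $109.06 = $173.81

$173.81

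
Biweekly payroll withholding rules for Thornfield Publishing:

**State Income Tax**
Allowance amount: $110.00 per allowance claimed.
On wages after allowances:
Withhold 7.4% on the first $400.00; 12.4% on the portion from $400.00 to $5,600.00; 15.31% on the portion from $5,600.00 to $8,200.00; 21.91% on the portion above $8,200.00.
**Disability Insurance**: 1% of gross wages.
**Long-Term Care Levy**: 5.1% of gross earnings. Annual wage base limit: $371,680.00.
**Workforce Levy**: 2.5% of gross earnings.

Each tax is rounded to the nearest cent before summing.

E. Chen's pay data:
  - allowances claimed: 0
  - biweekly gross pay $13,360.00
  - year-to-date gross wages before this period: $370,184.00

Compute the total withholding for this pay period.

$2,746.92

State Income Tax: taxable = $13,360.00
  $1,072.46 + 21.91% × ($13,360.00 − $8,200.00) = $1,072.46 + 21.91% × $5,160.00 = $2,203.02
Disability Insurance: 1% × $13,360.00 = $133.60
Long-Term Care Levy: cap $371,680.00 − YTD $370,184.00 = $1,496.00 subject; 5.1% × $1,496.00 = $76.30
Workforce Levy: 2.5% × $13,360.00 = $334.00
Total: $2,203.02 + $133.60 + $76.30 + $334.00 = $2,746.92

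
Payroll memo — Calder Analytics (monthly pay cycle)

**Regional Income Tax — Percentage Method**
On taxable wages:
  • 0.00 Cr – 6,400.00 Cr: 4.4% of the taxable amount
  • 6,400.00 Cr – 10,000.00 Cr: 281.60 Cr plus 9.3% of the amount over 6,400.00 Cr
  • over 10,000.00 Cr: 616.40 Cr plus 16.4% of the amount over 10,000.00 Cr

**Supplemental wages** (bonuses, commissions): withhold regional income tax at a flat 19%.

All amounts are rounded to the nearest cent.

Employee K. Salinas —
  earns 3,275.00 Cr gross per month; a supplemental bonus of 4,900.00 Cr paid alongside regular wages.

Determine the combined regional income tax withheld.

Regional Income Tax: taxable = 3,275.00 Cr
  4.4% × 3,275.00 Cr = 144.10 Cr
Supplemental (19% flat on bonus): 19% × 4,900.00 Cr = 931.00 Cr
Total regional income tax: 144.10 Cr + 931.00 Cr = 1,075.10 Cr

1,075.10 Cr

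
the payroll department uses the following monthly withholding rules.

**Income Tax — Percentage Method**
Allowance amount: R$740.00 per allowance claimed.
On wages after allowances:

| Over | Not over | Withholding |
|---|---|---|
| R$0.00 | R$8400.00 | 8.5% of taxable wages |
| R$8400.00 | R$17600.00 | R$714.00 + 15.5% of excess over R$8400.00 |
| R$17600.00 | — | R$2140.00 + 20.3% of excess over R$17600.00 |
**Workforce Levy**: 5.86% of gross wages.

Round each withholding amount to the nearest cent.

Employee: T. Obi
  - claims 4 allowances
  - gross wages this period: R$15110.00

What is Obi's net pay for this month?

R$12929.30

Income Tax: taxable = R$15110.00 − 4×R$740.00 = R$12150.00
  R$714.00 + 15.5% × (R$12150.00 − R$8400.00) = R$714.00 + 15.5% × R$3750.00 = R$1295.25
Workforce Levy: 5.86% × R$15110.00 = R$885.45
Total withheld: R$1295.25 + R$885.45 = R$2180.70
Net pay: R$15110.00 − R$2180.70 = R$12929.30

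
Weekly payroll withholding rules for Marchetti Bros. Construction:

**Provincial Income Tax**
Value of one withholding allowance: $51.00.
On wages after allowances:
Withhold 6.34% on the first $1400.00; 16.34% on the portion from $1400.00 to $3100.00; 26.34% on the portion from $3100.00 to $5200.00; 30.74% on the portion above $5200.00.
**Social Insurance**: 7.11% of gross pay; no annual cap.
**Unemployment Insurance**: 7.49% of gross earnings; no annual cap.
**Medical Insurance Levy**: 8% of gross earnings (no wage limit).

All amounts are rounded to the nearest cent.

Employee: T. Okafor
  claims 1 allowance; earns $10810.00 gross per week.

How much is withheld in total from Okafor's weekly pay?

Provincial Income Tax: taxable = $10810.00 − 1×$51.00 = $10759.00
  $919.68 + 30.74% × ($10759.00 − $5200.00) = $919.68 + 30.74% × $5559.00 = $2628.52
Social Insurance: 7.11% × $10810.00 = $768.59
Unemployment Insurance: 7.49% × $10810.00 = $809.67
Medical Insurance Levy: 8% × $10810.00 = $864.80
Total: $2628.52 + $768.59 + $809.67 + $864.80 = $5071.58

$5071.58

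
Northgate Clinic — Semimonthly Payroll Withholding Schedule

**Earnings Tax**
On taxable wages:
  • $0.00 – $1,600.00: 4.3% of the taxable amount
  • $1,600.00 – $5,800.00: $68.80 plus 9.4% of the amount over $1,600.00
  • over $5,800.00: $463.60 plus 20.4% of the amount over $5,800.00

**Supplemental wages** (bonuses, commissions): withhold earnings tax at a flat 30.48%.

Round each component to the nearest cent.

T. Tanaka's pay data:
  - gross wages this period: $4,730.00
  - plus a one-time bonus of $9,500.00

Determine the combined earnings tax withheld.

$3,258.62

Earnings Tax: taxable = $4,730.00
  $68.80 + 9.4% × ($4,730.00 − $1,600.00) = $68.80 + 9.4% × $3,130.00 = $363.02
Supplemental (30.48% flat on bonus): 30.48% × $9,500.00 = $2,895.60
Total earnings tax: $363.02 + $2,895.60 = $3,258.62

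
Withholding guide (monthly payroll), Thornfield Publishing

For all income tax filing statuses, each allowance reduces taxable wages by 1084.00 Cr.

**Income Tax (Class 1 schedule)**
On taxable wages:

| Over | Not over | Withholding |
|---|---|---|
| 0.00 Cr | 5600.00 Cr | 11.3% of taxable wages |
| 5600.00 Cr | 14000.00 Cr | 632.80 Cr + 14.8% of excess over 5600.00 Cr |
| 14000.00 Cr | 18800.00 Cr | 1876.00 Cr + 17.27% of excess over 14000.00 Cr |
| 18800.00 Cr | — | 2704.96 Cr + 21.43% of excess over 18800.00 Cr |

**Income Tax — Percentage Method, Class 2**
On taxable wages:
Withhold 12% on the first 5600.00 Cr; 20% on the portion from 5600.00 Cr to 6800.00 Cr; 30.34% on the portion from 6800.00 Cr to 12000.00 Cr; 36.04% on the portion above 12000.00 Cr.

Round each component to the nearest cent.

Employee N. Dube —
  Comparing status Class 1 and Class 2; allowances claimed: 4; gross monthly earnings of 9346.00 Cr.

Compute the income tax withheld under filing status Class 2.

601.20 Cr

Income Tax (Class 2): taxable = 9346.00 Cr − 4×1084.00 Cr = 5010.00 Cr
  12% × 5010.00 Cr = 601.20 Cr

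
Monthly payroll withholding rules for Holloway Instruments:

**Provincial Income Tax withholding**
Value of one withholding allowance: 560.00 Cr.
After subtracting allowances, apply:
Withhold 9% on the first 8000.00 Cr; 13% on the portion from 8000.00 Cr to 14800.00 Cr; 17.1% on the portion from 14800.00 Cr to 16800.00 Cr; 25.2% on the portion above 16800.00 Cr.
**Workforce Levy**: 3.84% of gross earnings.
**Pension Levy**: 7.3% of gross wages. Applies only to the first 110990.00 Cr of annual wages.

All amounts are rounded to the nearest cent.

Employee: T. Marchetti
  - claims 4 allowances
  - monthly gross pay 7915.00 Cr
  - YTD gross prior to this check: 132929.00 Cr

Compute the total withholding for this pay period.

814.69 Cr

Provincial Income Tax: taxable = 7915.00 Cr − 4×560.00 Cr = 5675.00 Cr
  9% × 5675.00 Cr = 510.75 Cr
Workforce Levy: 3.84% × 7915.00 Cr = 303.94 Cr
Pension Levy: YTD 132929.00 Cr ≥ cap 110990.00 Cr → 0.00 Cr
Total: 510.75 Cr + 303.94 Cr + 0.00 Cr = 814.69 Cr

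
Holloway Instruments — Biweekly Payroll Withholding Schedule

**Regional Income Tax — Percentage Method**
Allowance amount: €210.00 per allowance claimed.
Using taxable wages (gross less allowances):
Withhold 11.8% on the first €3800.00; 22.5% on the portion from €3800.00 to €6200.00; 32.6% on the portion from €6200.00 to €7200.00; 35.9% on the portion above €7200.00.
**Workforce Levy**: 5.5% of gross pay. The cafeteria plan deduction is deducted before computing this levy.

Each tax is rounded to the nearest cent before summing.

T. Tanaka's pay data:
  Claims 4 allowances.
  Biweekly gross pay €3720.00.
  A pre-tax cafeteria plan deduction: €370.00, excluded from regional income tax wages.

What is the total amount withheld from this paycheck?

€480.43

Regional Income Tax: taxable = €3720.00 − €370.00 − 4×€210.00 = €2510.00
  11.8% × €2510.00 = €296.18
Workforce Levy: 5.5% × €3350.00 = €184.25
Total: €296.18 + €184.25 = €480.43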